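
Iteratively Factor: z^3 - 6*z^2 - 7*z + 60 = (z - 5)*(z^2 - z - 12) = (z - 5)*(z - 4)*(z + 3)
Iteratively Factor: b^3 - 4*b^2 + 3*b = (b - 3)*(b^2 - b) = b*(b - 3)*(b - 1)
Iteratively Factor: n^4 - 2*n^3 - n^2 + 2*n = (n - 2)*(n^3 - n) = (n - 2)*(n + 1)*(n^2 - n) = (n - 2)*(n - 1)*(n + 1)*(n)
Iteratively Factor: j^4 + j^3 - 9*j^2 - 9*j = (j)*(j^3 + j^2 - 9*j - 9) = j*(j + 3)*(j^2 - 2*j - 3) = j*(j - 3)*(j + 3)*(j + 1)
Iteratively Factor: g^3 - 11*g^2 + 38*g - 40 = (g - 4)*(g^2 - 7*g + 10) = (g - 5)*(g - 4)*(g - 2)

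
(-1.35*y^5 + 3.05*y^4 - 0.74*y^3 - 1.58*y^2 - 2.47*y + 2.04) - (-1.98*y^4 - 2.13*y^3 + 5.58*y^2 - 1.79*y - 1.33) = -1.35*y^5 + 5.03*y^4 + 1.39*y^3 - 7.16*y^2 - 0.68*y + 3.37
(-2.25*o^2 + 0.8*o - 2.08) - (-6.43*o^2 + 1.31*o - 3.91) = 4.18*o^2 - 0.51*o + 1.83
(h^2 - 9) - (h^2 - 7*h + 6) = 7*h - 15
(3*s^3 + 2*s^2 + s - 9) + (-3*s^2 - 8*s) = 3*s^3 - s^2 - 7*s - 9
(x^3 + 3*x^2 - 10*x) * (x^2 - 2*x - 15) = x^5 + x^4 - 31*x^3 - 25*x^2 + 150*x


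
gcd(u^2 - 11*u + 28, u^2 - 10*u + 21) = u - 7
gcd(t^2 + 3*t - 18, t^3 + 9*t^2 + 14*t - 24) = t + 6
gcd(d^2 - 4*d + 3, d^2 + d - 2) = d - 1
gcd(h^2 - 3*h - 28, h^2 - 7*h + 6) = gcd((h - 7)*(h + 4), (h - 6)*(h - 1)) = 1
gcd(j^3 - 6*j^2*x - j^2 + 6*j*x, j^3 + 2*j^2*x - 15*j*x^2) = j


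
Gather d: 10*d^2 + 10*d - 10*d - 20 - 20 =10*d^2 - 40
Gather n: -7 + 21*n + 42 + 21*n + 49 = 42*n + 84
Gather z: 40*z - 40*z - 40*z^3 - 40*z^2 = -40*z^3 - 40*z^2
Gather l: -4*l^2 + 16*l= -4*l^2 + 16*l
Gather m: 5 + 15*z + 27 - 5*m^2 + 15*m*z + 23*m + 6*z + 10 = -5*m^2 + m*(15*z + 23) + 21*z + 42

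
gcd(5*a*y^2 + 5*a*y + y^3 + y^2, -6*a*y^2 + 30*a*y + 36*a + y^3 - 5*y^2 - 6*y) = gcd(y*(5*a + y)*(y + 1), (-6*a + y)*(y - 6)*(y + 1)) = y + 1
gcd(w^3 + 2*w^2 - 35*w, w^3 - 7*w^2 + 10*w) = w^2 - 5*w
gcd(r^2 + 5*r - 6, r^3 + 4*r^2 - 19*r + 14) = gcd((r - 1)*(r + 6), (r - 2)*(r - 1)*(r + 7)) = r - 1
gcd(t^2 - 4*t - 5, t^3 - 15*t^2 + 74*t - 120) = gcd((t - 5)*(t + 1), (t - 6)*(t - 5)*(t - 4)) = t - 5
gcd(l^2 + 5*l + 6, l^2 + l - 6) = l + 3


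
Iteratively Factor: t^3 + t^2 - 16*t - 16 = (t + 1)*(t^2 - 16) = (t + 1)*(t + 4)*(t - 4)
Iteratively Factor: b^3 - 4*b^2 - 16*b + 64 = (b - 4)*(b^2 - 16) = (b - 4)^2*(b + 4)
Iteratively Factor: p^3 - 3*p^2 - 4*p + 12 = (p + 2)*(p^2 - 5*p + 6) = (p - 2)*(p + 2)*(p - 3)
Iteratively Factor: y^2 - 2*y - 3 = (y - 3)*(y + 1)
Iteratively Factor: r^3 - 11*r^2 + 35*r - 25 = (r - 5)*(r^2 - 6*r + 5) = (r - 5)*(r - 1)*(r - 5)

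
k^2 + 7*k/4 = k*(k + 7/4)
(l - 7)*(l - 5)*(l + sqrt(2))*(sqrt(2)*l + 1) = sqrt(2)*l^4 - 12*sqrt(2)*l^3 + 3*l^3 - 36*l^2 + 36*sqrt(2)*l^2 - 12*sqrt(2)*l + 105*l + 35*sqrt(2)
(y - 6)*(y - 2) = y^2 - 8*y + 12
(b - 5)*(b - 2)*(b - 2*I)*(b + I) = b^4 - 7*b^3 - I*b^3 + 12*b^2 + 7*I*b^2 - 14*b - 10*I*b + 20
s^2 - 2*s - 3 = (s - 3)*(s + 1)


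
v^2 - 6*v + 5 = (v - 5)*(v - 1)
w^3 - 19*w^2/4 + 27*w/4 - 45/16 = (w - 5/2)*(w - 3/2)*(w - 3/4)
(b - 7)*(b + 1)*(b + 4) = b^3 - 2*b^2 - 31*b - 28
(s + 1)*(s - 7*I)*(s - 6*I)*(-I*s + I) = -I*s^4 - 13*s^3 + 43*I*s^2 + 13*s - 42*I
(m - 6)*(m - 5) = m^2 - 11*m + 30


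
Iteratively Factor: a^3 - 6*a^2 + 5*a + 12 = (a + 1)*(a^2 - 7*a + 12) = (a - 4)*(a + 1)*(a - 3)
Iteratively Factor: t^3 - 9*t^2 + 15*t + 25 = (t + 1)*(t^2 - 10*t + 25) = (t - 5)*(t + 1)*(t - 5)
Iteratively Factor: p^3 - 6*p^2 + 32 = (p - 4)*(p^2 - 2*p - 8) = (p - 4)*(p + 2)*(p - 4)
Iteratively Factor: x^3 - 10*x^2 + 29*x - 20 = (x - 4)*(x^2 - 6*x + 5) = (x - 5)*(x - 4)*(x - 1)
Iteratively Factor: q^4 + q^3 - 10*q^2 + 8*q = (q - 1)*(q^3 + 2*q^2 - 8*q) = q*(q - 1)*(q^2 + 2*q - 8) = q*(q - 2)*(q - 1)*(q + 4)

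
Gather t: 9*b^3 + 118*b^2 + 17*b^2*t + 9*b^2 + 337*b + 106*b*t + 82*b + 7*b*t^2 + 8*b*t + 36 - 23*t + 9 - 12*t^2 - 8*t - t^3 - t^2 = 9*b^3 + 127*b^2 + 419*b - t^3 + t^2*(7*b - 13) + t*(17*b^2 + 114*b - 31) + 45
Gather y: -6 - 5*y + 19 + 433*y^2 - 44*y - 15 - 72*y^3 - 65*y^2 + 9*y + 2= -72*y^3 + 368*y^2 - 40*y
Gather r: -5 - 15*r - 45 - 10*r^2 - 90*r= -10*r^2 - 105*r - 50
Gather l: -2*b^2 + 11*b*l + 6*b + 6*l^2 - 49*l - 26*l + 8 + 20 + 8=-2*b^2 + 6*b + 6*l^2 + l*(11*b - 75) + 36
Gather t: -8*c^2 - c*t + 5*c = -8*c^2 - c*t + 5*c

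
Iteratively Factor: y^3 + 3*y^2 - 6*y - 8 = (y + 4)*(y^2 - y - 2) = (y + 1)*(y + 4)*(y - 2)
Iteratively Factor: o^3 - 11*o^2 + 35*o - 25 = (o - 5)*(o^2 - 6*o + 5) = (o - 5)^2*(o - 1)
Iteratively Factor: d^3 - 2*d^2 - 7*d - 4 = (d + 1)*(d^2 - 3*d - 4) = (d + 1)^2*(d - 4)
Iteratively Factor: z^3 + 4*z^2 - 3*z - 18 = (z + 3)*(z^2 + z - 6) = (z + 3)^2*(z - 2)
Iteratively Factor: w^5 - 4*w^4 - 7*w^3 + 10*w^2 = (w + 2)*(w^4 - 6*w^3 + 5*w^2) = (w - 5)*(w + 2)*(w^3 - w^2) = w*(w - 5)*(w + 2)*(w^2 - w) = w*(w - 5)*(w - 1)*(w + 2)*(w)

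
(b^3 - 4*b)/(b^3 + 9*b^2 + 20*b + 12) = b*(b - 2)/(b^2 + 7*b + 6)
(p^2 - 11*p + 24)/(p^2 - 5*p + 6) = (p - 8)/(p - 2)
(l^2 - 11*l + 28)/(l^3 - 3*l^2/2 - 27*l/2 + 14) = 2*(l - 7)/(2*l^2 + 5*l - 7)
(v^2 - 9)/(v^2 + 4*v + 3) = (v - 3)/(v + 1)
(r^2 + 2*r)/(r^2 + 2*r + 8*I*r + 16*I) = r/(r + 8*I)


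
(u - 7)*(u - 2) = u^2 - 9*u + 14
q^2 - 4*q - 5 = (q - 5)*(q + 1)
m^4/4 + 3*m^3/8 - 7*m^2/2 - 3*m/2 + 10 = (m/4 + 1)*(m - 5/2)*(m - 2)*(m + 2)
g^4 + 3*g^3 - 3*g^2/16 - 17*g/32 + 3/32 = (g - 1/4)^2*(g + 1/2)*(g + 3)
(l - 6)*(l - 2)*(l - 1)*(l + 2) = l^4 - 7*l^3 + 2*l^2 + 28*l - 24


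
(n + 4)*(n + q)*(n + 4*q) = n^3 + 5*n^2*q + 4*n^2 + 4*n*q^2 + 20*n*q + 16*q^2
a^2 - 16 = (a - 4)*(a + 4)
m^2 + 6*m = m*(m + 6)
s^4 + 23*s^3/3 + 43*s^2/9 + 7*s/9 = s*(s + 1/3)^2*(s + 7)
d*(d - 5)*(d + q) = d^3 + d^2*q - 5*d^2 - 5*d*q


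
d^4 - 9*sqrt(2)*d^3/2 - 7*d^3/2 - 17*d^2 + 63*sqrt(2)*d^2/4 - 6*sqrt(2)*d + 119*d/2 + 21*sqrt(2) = (d - 7/2)*(d - 6*sqrt(2))*(d + sqrt(2)/2)*(d + sqrt(2))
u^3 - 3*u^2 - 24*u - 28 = (u - 7)*(u + 2)^2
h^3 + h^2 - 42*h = h*(h - 6)*(h + 7)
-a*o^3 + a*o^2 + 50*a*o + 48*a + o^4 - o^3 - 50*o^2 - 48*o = (-a + o)*(o - 8)*(o + 1)*(o + 6)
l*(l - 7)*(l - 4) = l^3 - 11*l^2 + 28*l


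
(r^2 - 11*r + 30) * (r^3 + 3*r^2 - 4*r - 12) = r^5 - 8*r^4 - 7*r^3 + 122*r^2 + 12*r - 360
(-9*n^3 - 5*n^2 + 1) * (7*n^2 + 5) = -63*n^5 - 35*n^4 - 45*n^3 - 18*n^2 + 5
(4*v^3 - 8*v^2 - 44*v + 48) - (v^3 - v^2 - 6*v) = 3*v^3 - 7*v^2 - 38*v + 48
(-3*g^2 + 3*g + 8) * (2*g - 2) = -6*g^3 + 12*g^2 + 10*g - 16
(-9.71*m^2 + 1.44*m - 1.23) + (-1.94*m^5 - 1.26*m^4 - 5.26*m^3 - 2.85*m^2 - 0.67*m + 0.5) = -1.94*m^5 - 1.26*m^4 - 5.26*m^3 - 12.56*m^2 + 0.77*m - 0.73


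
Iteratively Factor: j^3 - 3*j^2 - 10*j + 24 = (j - 4)*(j^2 + j - 6) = (j - 4)*(j - 2)*(j + 3)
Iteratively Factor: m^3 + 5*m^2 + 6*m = (m)*(m^2 + 5*m + 6) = m*(m + 2)*(m + 3)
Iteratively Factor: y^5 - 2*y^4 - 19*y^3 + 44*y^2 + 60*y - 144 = (y + 2)*(y^4 - 4*y^3 - 11*y^2 + 66*y - 72) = (y - 3)*(y + 2)*(y^3 - y^2 - 14*y + 24) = (y - 3)^2*(y + 2)*(y^2 + 2*y - 8) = (y - 3)^2*(y + 2)*(y + 4)*(y - 2)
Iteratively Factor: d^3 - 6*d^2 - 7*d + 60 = (d - 5)*(d^2 - d - 12) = (d - 5)*(d - 4)*(d + 3)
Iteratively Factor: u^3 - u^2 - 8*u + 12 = (u - 2)*(u^2 + u - 6) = (u - 2)^2*(u + 3)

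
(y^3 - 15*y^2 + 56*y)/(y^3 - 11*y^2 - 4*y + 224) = y/(y + 4)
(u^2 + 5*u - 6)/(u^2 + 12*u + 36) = (u - 1)/(u + 6)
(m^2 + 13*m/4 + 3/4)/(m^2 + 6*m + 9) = (m + 1/4)/(m + 3)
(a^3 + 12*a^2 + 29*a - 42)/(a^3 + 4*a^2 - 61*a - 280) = (a^2 + 5*a - 6)/(a^2 - 3*a - 40)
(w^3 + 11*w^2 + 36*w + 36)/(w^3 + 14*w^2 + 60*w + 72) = (w + 3)/(w + 6)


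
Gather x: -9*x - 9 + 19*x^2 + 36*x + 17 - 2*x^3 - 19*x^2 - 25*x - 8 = -2*x^3 + 2*x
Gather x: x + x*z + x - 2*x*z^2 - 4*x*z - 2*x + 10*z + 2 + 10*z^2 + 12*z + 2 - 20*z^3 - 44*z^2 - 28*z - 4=x*(-2*z^2 - 3*z) - 20*z^3 - 34*z^2 - 6*z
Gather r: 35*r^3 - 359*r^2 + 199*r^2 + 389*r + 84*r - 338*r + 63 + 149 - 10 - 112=35*r^3 - 160*r^2 + 135*r + 90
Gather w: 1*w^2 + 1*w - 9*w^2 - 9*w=-8*w^2 - 8*w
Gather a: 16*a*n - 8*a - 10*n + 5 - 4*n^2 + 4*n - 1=a*(16*n - 8) - 4*n^2 - 6*n + 4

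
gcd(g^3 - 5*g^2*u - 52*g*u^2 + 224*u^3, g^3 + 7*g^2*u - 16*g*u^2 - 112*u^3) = -g^2 - 3*g*u + 28*u^2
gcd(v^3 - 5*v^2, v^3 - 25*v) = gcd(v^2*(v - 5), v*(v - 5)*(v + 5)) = v^2 - 5*v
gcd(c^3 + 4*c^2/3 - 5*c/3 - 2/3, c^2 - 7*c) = 1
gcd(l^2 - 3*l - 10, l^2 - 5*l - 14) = l + 2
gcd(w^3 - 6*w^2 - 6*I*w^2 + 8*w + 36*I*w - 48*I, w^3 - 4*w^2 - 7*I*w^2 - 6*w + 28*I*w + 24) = w^2 + w*(-4 - 6*I) + 24*I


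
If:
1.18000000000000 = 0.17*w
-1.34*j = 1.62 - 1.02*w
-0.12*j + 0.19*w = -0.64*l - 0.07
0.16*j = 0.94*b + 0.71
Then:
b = -0.06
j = 4.07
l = -1.41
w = 6.94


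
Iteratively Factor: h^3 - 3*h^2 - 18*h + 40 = (h - 5)*(h^2 + 2*h - 8) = (h - 5)*(h - 2)*(h + 4)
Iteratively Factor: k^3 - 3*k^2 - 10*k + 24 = (k - 4)*(k^2 + k - 6) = (k - 4)*(k - 2)*(k + 3)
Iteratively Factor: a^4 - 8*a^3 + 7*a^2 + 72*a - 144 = (a - 3)*(a^3 - 5*a^2 - 8*a + 48) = (a - 3)*(a + 3)*(a^2 - 8*a + 16) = (a - 4)*(a - 3)*(a + 3)*(a - 4)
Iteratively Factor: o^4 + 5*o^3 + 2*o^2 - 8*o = (o - 1)*(o^3 + 6*o^2 + 8*o) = (o - 1)*(o + 2)*(o^2 + 4*o) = o*(o - 1)*(o + 2)*(o + 4)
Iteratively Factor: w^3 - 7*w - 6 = (w + 1)*(w^2 - w - 6) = (w - 3)*(w + 1)*(w + 2)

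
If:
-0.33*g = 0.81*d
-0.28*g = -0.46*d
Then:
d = 0.00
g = 0.00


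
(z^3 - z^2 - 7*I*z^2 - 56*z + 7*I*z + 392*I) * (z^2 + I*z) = z^5 - z^4 - 6*I*z^4 - 49*z^3 + 6*I*z^3 - 7*z^2 + 336*I*z^2 - 392*z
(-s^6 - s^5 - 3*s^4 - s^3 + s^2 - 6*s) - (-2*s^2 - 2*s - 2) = -s^6 - s^5 - 3*s^4 - s^3 + 3*s^2 - 4*s + 2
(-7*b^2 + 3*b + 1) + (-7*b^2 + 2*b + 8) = -14*b^2 + 5*b + 9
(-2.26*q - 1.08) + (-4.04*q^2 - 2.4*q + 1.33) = -4.04*q^2 - 4.66*q + 0.25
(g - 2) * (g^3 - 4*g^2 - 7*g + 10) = g^4 - 6*g^3 + g^2 + 24*g - 20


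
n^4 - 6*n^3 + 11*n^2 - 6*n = n*(n - 3)*(n - 2)*(n - 1)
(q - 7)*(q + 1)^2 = q^3 - 5*q^2 - 13*q - 7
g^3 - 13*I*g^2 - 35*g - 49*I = (g - 7*I)^2*(g + I)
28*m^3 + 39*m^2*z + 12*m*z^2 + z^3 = (m + z)*(4*m + z)*(7*m + z)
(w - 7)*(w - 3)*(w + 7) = w^3 - 3*w^2 - 49*w + 147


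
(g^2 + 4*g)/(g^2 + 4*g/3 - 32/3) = 3*g/(3*g - 8)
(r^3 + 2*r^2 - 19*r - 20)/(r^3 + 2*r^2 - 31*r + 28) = (r^2 + 6*r + 5)/(r^2 + 6*r - 7)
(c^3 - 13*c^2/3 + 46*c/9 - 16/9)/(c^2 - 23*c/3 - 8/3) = (-9*c^3 + 39*c^2 - 46*c + 16)/(3*(-3*c^2 + 23*c + 8))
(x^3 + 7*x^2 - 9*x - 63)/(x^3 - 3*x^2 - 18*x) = (x^2 + 4*x - 21)/(x*(x - 6))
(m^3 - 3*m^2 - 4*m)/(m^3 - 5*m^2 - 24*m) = (-m^2 + 3*m + 4)/(-m^2 + 5*m + 24)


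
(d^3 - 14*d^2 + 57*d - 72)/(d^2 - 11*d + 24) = d - 3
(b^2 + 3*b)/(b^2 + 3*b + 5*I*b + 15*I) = b/(b + 5*I)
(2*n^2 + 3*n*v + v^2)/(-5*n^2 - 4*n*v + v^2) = (2*n + v)/(-5*n + v)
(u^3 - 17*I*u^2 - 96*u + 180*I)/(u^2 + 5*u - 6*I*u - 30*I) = (u^2 - 11*I*u - 30)/(u + 5)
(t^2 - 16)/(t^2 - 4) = (t^2 - 16)/(t^2 - 4)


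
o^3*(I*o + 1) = I*o^4 + o^3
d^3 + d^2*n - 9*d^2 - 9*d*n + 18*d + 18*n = (d - 6)*(d - 3)*(d + n)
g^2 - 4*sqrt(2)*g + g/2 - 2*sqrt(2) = (g + 1/2)*(g - 4*sqrt(2))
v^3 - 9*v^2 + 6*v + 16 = (v - 8)*(v - 2)*(v + 1)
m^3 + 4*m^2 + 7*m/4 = m*(m + 1/2)*(m + 7/2)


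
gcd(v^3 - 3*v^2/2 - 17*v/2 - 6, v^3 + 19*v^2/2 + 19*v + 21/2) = v^2 + 5*v/2 + 3/2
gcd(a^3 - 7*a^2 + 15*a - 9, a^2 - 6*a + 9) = a^2 - 6*a + 9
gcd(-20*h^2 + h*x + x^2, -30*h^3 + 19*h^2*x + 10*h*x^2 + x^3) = 5*h + x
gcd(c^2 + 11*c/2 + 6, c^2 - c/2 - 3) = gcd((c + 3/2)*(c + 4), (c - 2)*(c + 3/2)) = c + 3/2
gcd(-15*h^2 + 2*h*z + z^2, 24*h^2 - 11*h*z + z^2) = -3*h + z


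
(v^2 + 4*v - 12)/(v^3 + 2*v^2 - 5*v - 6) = (v + 6)/(v^2 + 4*v + 3)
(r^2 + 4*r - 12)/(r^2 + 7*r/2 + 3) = 2*(r^2 + 4*r - 12)/(2*r^2 + 7*r + 6)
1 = 1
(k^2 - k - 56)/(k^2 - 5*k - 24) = (k + 7)/(k + 3)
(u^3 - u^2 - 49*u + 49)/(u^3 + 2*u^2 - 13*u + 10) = (u^2 - 49)/(u^2 + 3*u - 10)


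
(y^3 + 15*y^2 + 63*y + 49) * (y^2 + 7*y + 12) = y^5 + 22*y^4 + 180*y^3 + 670*y^2 + 1099*y + 588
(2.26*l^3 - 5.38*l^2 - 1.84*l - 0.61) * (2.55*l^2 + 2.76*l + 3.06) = 5.763*l^5 - 7.4814*l^4 - 12.6252*l^3 - 23.0967*l^2 - 7.314*l - 1.8666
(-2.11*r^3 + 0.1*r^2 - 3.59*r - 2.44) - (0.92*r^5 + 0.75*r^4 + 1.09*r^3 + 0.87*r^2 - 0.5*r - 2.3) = -0.92*r^5 - 0.75*r^4 - 3.2*r^3 - 0.77*r^2 - 3.09*r - 0.14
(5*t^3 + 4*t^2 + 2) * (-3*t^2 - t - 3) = -15*t^5 - 17*t^4 - 19*t^3 - 18*t^2 - 2*t - 6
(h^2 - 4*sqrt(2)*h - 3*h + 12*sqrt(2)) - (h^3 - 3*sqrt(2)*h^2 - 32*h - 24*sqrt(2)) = -h^3 + h^2 + 3*sqrt(2)*h^2 - 4*sqrt(2)*h + 29*h + 36*sqrt(2)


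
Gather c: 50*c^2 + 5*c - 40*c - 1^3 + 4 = 50*c^2 - 35*c + 3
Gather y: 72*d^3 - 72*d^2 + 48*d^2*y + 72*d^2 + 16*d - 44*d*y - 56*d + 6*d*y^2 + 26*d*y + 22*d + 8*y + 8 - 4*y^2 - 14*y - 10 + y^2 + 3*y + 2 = 72*d^3 - 18*d + y^2*(6*d - 3) + y*(48*d^2 - 18*d - 3)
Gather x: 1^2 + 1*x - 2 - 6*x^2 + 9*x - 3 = -6*x^2 + 10*x - 4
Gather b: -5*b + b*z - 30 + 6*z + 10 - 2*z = b*(z - 5) + 4*z - 20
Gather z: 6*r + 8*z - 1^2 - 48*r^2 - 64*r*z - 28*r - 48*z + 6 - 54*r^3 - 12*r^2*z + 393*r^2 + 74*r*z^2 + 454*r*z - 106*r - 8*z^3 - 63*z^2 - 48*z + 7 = -54*r^3 + 345*r^2 - 128*r - 8*z^3 + z^2*(74*r - 63) + z*(-12*r^2 + 390*r - 88) + 12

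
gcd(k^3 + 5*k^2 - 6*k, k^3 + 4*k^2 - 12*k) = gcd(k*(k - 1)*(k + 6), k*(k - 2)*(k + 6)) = k^2 + 6*k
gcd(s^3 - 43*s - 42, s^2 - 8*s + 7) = s - 7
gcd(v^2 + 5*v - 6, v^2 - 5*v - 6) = 1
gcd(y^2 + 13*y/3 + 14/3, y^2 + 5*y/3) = 1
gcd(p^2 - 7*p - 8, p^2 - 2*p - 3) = p + 1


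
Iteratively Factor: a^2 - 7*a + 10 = (a - 5)*(a - 2)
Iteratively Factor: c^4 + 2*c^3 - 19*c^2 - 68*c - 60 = (c + 2)*(c^3 - 19*c - 30) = (c + 2)^2*(c^2 - 2*c - 15) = (c + 2)^2*(c + 3)*(c - 5)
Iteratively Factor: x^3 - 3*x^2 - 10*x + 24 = (x - 4)*(x^2 + x - 6) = (x - 4)*(x - 2)*(x + 3)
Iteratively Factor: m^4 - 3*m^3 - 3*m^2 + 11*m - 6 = (m - 3)*(m^3 - 3*m + 2) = (m - 3)*(m - 1)*(m^2 + m - 2) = (m - 3)*(m - 1)^2*(m + 2)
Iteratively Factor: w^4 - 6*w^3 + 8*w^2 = (w - 4)*(w^3 - 2*w^2) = w*(w - 4)*(w^2 - 2*w) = w*(w - 4)*(w - 2)*(w)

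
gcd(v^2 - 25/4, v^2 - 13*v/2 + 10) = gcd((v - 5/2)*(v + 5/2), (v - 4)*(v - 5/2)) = v - 5/2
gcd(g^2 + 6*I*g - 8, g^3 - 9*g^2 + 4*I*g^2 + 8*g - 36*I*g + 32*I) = g + 4*I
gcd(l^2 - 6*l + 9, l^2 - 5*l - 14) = 1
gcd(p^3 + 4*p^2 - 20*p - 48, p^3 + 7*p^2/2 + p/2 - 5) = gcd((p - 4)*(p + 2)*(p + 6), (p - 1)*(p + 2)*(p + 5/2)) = p + 2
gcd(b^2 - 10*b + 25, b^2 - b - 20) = b - 5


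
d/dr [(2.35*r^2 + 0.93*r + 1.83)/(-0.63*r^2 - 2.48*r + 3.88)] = (-5.2421*r^2 + 20.5418*r + 8.1468)/(0.3969*r^4 + 3.1248*r^3 + 1.2616*r^2 - 19.2448*r + 15.0544)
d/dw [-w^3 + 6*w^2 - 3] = 3*w*(4 - w)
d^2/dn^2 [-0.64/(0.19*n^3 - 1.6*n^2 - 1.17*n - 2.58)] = ((0.7296*n - 2.048)*(-0.19*n^3 + 1.6*n^2 + 1.17*n + 2.58) + 0.64*(-1.14*n^2 + 6.4*n + 2.34)*(-0.57*n^2 + 3.2*n + 1.17))/(-0.19*n^3 + 1.6*n^2 + 1.17*n + 2.58)^3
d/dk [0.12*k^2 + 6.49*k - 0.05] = 0.24*k + 6.49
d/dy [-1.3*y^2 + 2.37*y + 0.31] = 2.37 - 2.6*y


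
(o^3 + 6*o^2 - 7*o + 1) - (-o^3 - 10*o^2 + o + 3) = 2*o^3 + 16*o^2 - 8*o - 2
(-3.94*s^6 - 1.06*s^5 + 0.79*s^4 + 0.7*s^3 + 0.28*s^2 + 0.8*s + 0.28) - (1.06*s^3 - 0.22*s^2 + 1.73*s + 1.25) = -3.94*s^6 - 1.06*s^5 + 0.79*s^4 - 0.36*s^3 + 0.5*s^2 - 0.93*s - 0.97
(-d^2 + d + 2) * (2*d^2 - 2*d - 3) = -2*d^4 + 4*d^3 + 5*d^2 - 7*d - 6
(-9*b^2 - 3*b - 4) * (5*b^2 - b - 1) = -45*b^4 - 6*b^3 - 8*b^2 + 7*b + 4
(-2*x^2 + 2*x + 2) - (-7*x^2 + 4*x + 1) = 5*x^2 - 2*x + 1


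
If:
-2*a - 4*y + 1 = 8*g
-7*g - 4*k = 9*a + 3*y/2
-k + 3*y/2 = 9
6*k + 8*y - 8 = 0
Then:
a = 2793/986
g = -2373/986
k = -60/17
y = 62/17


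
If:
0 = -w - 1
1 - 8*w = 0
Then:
No Solution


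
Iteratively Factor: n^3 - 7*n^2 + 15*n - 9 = (n - 3)*(n^2 - 4*n + 3) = (n - 3)^2*(n - 1)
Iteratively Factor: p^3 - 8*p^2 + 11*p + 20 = (p + 1)*(p^2 - 9*p + 20) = (p - 4)*(p + 1)*(p - 5)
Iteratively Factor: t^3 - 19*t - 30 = (t + 2)*(t^2 - 2*t - 15) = (t + 2)*(t + 3)*(t - 5)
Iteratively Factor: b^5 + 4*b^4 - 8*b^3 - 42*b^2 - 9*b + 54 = (b - 1)*(b^4 + 5*b^3 - 3*b^2 - 45*b - 54) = (b - 1)*(b + 2)*(b^3 + 3*b^2 - 9*b - 27) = (b - 3)*(b - 1)*(b + 2)*(b^2 + 6*b + 9) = (b - 3)*(b - 1)*(b + 2)*(b + 3)*(b + 3)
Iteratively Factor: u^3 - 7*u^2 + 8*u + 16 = (u + 1)*(u^2 - 8*u + 16) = (u - 4)*(u + 1)*(u - 4)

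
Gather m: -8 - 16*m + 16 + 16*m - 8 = 0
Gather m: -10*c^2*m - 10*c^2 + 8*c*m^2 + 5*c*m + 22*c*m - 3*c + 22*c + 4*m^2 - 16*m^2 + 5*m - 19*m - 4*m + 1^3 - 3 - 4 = -10*c^2 + 19*c + m^2*(8*c - 12) + m*(-10*c^2 + 27*c - 18) - 6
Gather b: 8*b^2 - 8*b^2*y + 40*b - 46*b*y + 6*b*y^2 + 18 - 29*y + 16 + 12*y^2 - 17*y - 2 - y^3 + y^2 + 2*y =b^2*(8 - 8*y) + b*(6*y^2 - 46*y + 40) - y^3 + 13*y^2 - 44*y + 32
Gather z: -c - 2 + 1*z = -c + z - 2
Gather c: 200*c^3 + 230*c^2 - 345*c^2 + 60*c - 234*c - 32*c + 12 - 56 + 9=200*c^3 - 115*c^2 - 206*c - 35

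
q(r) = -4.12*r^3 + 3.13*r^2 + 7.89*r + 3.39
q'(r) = -12.36*r^2 + 6.26*r + 7.89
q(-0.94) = 2.16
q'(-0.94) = -8.92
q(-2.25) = 48.41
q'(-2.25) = -68.77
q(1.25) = 10.10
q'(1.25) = -3.60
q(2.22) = -8.75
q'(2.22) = -39.13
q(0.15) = 4.63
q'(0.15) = 8.55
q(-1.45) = 11.09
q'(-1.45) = -27.17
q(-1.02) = 2.97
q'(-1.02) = -11.35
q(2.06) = -3.09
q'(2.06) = -31.67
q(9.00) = -2675.55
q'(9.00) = -936.93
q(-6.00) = 958.65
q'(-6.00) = -474.63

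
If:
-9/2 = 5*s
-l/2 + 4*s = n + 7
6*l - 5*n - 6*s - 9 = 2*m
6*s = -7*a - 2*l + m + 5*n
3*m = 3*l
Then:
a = -3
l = -38/5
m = -38/5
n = -34/5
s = -9/10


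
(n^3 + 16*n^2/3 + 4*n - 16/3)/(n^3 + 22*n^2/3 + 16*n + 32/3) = (3*n - 2)/(3*n + 4)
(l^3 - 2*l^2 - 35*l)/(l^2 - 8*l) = (l^2 - 2*l - 35)/(l - 8)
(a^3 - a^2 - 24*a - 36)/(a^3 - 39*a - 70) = (a^2 - 3*a - 18)/(a^2 - 2*a - 35)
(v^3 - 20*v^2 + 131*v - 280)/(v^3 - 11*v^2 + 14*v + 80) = (v - 7)/(v + 2)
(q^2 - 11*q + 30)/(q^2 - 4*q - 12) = (q - 5)/(q + 2)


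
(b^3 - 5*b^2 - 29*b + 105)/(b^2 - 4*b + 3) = (b^2 - 2*b - 35)/(b - 1)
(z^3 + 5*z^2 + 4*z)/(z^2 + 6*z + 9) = z*(z^2 + 5*z + 4)/(z^2 + 6*z + 9)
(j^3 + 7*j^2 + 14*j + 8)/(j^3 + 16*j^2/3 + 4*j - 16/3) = 3*(j + 1)/(3*j - 2)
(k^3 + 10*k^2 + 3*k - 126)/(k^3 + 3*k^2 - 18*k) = (k + 7)/k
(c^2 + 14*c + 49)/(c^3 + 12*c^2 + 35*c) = (c + 7)/(c*(c + 5))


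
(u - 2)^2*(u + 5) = u^3 + u^2 - 16*u + 20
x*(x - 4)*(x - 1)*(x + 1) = x^4 - 4*x^3 - x^2 + 4*x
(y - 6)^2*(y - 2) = y^3 - 14*y^2 + 60*y - 72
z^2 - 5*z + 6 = (z - 3)*(z - 2)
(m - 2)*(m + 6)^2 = m^3 + 10*m^2 + 12*m - 72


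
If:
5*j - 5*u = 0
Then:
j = u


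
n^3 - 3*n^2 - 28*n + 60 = (n - 6)*(n - 2)*(n + 5)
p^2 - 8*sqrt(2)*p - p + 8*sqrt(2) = (p - 1)*(p - 8*sqrt(2))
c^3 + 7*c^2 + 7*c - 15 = (c - 1)*(c + 3)*(c + 5)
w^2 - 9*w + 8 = (w - 8)*(w - 1)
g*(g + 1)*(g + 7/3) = g^3 + 10*g^2/3 + 7*g/3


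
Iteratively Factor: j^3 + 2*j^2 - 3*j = (j)*(j^2 + 2*j - 3) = j*(j + 3)*(j - 1)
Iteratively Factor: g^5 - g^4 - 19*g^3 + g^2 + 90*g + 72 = (g + 3)*(g^4 - 4*g^3 - 7*g^2 + 22*g + 24) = (g + 2)*(g + 3)*(g^3 - 6*g^2 + 5*g + 12) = (g + 1)*(g + 2)*(g + 3)*(g^2 - 7*g + 12) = (g - 4)*(g + 1)*(g + 2)*(g + 3)*(g - 3)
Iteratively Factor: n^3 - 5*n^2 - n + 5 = (n + 1)*(n^2 - 6*n + 5) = (n - 1)*(n + 1)*(n - 5)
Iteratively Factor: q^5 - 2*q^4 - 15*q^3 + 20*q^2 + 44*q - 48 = (q + 3)*(q^4 - 5*q^3 + 20*q - 16) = (q - 4)*(q + 3)*(q^3 - q^2 - 4*q + 4) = (q - 4)*(q - 1)*(q + 3)*(q^2 - 4) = (q - 4)*(q - 1)*(q + 2)*(q + 3)*(q - 2)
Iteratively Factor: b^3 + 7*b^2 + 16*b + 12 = (b + 3)*(b^2 + 4*b + 4) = (b + 2)*(b + 3)*(b + 2)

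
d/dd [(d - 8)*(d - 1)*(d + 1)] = 3*d^2 - 16*d - 1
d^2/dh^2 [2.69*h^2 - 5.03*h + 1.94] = 5.38000000000000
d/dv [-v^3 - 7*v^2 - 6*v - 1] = -3*v^2 - 14*v - 6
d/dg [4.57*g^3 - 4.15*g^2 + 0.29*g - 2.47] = 13.71*g^2 - 8.3*g + 0.29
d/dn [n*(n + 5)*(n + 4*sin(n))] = n*(n + 5)*(4*cos(n) + 1) + n*(n + 4*sin(n)) + (n + 5)*(n + 4*sin(n))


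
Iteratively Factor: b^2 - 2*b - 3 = (b + 1)*(b - 3)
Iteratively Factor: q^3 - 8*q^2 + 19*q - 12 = (q - 1)*(q^2 - 7*q + 12) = (q - 3)*(q - 1)*(q - 4)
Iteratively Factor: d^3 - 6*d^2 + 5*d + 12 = (d - 4)*(d^2 - 2*d - 3) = (d - 4)*(d - 3)*(d + 1)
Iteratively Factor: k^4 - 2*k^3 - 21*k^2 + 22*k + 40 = (k - 5)*(k^3 + 3*k^2 - 6*k - 8) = (k - 5)*(k + 1)*(k^2 + 2*k - 8) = (k - 5)*(k - 2)*(k + 1)*(k + 4)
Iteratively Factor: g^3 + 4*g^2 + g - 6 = (g + 3)*(g^2 + g - 2) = (g - 1)*(g + 3)*(g + 2)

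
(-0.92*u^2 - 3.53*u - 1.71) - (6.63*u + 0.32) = -0.92*u^2 - 10.16*u - 2.03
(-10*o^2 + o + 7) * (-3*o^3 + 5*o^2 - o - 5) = 30*o^5 - 53*o^4 - 6*o^3 + 84*o^2 - 12*o - 35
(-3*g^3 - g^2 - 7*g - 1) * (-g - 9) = 3*g^4 + 28*g^3 + 16*g^2 + 64*g + 9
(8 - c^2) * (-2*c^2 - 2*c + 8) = 2*c^4 + 2*c^3 - 24*c^2 - 16*c + 64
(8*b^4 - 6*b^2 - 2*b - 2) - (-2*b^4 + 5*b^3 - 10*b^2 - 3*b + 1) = 10*b^4 - 5*b^3 + 4*b^2 + b - 3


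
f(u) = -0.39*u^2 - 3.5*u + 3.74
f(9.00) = -59.35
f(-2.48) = 10.02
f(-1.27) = 7.56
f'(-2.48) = -1.57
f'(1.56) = -4.72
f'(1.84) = -4.94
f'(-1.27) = -2.51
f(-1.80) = 8.78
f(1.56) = -2.67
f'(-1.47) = -2.35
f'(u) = -0.78*u - 3.5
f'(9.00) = -10.52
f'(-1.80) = -2.10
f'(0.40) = -3.81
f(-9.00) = 3.65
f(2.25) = -6.11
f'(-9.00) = 3.52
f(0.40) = 2.28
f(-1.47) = 8.04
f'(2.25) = -5.26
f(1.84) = -4.02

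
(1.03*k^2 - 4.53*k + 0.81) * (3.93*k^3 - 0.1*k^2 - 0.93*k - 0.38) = 4.0479*k^5 - 17.9059*k^4 + 2.6784*k^3 + 3.7405*k^2 + 0.9681*k - 0.3078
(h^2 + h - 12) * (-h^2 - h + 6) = -h^4 - 2*h^3 + 17*h^2 + 18*h - 72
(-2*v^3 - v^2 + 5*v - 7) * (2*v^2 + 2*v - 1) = -4*v^5 - 6*v^4 + 10*v^3 - 3*v^2 - 19*v + 7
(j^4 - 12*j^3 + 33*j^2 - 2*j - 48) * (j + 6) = j^5 - 6*j^4 - 39*j^3 + 196*j^2 - 60*j - 288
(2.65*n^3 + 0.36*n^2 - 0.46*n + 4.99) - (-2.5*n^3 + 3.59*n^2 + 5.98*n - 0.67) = 5.15*n^3 - 3.23*n^2 - 6.44*n + 5.66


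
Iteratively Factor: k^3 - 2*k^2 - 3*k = (k + 1)*(k^2 - 3*k) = (k - 3)*(k + 1)*(k)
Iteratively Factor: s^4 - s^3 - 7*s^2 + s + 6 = (s + 2)*(s^3 - 3*s^2 - s + 3) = (s - 1)*(s + 2)*(s^2 - 2*s - 3) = (s - 3)*(s - 1)*(s + 2)*(s + 1)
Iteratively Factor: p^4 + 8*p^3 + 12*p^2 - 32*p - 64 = (p + 2)*(p^3 + 6*p^2 - 32) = (p - 2)*(p + 2)*(p^2 + 8*p + 16) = (p - 2)*(p + 2)*(p + 4)*(p + 4)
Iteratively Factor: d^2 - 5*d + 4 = (d - 1)*(d - 4)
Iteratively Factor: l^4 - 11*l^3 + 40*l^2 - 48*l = (l - 4)*(l^3 - 7*l^2 + 12*l) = (l - 4)*(l - 3)*(l^2 - 4*l) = (l - 4)^2*(l - 3)*(l)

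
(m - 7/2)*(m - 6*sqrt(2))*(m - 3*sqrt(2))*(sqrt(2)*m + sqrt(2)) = sqrt(2)*m^4 - 18*m^3 - 5*sqrt(2)*m^3/2 + 45*m^2 + 65*sqrt(2)*m^2/2 - 90*sqrt(2)*m + 63*m - 126*sqrt(2)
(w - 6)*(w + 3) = w^2 - 3*w - 18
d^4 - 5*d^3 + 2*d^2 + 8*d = d*(d - 4)*(d - 2)*(d + 1)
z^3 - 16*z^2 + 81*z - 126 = (z - 7)*(z - 6)*(z - 3)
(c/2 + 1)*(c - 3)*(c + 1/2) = c^3/2 - c^2/4 - 13*c/4 - 3/2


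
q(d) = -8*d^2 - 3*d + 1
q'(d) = -16*d - 3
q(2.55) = -58.67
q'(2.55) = -43.80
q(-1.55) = -13.57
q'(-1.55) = 21.80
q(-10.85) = -908.23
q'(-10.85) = 170.60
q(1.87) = -32.59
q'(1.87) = -32.92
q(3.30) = -96.02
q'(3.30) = -55.80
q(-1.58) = -14.23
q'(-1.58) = 22.28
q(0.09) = 0.67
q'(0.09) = -4.44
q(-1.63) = -15.37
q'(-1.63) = 23.08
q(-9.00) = -620.00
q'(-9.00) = 141.00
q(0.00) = 1.00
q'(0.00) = -3.00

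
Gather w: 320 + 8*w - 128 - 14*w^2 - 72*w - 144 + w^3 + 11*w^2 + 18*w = w^3 - 3*w^2 - 46*w + 48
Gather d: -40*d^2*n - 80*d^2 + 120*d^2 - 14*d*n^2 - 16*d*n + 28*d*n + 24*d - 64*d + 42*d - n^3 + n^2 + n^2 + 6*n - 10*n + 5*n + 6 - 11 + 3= d^2*(40 - 40*n) + d*(-14*n^2 + 12*n + 2) - n^3 + 2*n^2 + n - 2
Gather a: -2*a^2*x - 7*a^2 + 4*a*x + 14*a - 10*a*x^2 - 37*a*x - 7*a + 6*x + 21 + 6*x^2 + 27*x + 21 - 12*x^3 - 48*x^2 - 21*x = a^2*(-2*x - 7) + a*(-10*x^2 - 33*x + 7) - 12*x^3 - 42*x^2 + 12*x + 42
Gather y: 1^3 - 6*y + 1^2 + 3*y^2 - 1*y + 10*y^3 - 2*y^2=10*y^3 + y^2 - 7*y + 2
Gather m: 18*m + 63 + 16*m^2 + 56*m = 16*m^2 + 74*m + 63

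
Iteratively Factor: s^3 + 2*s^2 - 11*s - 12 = (s + 4)*(s^2 - 2*s - 3) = (s - 3)*(s + 4)*(s + 1)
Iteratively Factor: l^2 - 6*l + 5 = (l - 5)*(l - 1)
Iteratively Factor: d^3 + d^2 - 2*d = (d + 2)*(d^2 - d) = (d - 1)*(d + 2)*(d)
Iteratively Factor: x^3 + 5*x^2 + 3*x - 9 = (x + 3)*(x^2 + 2*x - 3) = (x - 1)*(x + 3)*(x + 3)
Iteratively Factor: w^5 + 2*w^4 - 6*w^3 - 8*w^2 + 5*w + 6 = (w - 2)*(w^4 + 4*w^3 + 2*w^2 - 4*w - 3) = (w - 2)*(w + 1)*(w^3 + 3*w^2 - w - 3) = (w - 2)*(w + 1)*(w + 3)*(w^2 - 1) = (w - 2)*(w - 1)*(w + 1)*(w + 3)*(w + 1)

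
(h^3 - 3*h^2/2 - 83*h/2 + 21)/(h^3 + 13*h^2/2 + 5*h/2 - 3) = (h - 7)/(h + 1)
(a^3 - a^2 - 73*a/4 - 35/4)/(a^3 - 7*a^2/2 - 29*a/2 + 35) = (a + 1/2)/(a - 2)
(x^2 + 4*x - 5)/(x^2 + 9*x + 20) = (x - 1)/(x + 4)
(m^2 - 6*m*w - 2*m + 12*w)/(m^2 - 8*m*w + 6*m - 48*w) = (m^2 - 6*m*w - 2*m + 12*w)/(m^2 - 8*m*w + 6*m - 48*w)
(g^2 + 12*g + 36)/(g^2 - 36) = (g + 6)/(g - 6)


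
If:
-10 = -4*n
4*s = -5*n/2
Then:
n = 5/2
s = -25/16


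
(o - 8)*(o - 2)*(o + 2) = o^3 - 8*o^2 - 4*o + 32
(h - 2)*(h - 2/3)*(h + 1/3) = h^3 - 7*h^2/3 + 4*h/9 + 4/9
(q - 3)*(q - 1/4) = q^2 - 13*q/4 + 3/4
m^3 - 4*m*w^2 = m*(m - 2*w)*(m + 2*w)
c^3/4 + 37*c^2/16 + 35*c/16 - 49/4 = (c/4 + 1)*(c - 7/4)*(c + 7)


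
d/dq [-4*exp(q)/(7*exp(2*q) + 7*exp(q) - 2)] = (28*exp(2*q) + 8)*exp(q)/(49*exp(4*q) + 98*exp(3*q) + 21*exp(2*q) - 28*exp(q) + 4)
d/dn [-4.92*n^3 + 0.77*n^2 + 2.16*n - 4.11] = -14.76*n^2 + 1.54*n + 2.16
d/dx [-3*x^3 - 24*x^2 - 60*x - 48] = -9*x^2 - 48*x - 60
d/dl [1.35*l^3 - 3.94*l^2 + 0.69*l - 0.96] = 4.05*l^2 - 7.88*l + 0.69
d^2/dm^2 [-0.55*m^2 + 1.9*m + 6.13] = -1.10000000000000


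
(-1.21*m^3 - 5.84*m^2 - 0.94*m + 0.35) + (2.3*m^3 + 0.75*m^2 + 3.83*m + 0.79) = 1.09*m^3 - 5.09*m^2 + 2.89*m + 1.14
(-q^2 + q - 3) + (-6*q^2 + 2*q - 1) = -7*q^2 + 3*q - 4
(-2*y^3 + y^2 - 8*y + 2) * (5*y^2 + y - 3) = -10*y^5 + 3*y^4 - 33*y^3 - y^2 + 26*y - 6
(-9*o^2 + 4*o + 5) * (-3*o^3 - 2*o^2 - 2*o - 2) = 27*o^5 + 6*o^4 - 5*o^3 - 18*o - 10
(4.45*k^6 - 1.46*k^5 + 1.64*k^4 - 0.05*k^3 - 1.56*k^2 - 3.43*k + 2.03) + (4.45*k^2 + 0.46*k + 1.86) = 4.45*k^6 - 1.46*k^5 + 1.64*k^4 - 0.05*k^3 + 2.89*k^2 - 2.97*k + 3.89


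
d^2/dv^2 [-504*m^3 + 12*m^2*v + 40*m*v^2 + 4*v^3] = 80*m + 24*v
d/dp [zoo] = 0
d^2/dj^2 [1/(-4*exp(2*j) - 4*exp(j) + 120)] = (-2*(2*exp(j) + 1)^2*exp(j) + (4*exp(j) + 1)*(exp(2*j) + exp(j) - 30))*exp(j)/(4*(exp(2*j) + exp(j) - 30)^3)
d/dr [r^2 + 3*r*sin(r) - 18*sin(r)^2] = 3*r*cos(r) + 2*r + 3*sin(r) - 18*sin(2*r)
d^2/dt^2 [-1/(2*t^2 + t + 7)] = 2*(4*t^2 + 2*t - (4*t + 1)^2 + 14)/(2*t^2 + t + 7)^3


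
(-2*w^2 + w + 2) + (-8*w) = -2*w^2 - 7*w + 2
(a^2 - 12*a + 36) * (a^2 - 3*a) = a^4 - 15*a^3 + 72*a^2 - 108*a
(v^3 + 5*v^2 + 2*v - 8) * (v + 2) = v^4 + 7*v^3 + 12*v^2 - 4*v - 16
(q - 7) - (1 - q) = 2*q - 8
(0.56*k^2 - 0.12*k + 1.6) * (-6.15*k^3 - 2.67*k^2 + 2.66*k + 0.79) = -3.444*k^5 - 0.7572*k^4 - 8.03*k^3 - 4.1488*k^2 + 4.1612*k + 1.264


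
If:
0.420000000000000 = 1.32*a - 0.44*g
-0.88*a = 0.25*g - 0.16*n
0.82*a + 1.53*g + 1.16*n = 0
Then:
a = 0.19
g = -0.40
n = 0.40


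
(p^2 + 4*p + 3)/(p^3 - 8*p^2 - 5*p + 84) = (p + 1)/(p^2 - 11*p + 28)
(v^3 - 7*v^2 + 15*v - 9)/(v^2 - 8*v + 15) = (v^2 - 4*v + 3)/(v - 5)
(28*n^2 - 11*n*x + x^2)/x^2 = 28*n^2/x^2 - 11*n/x + 1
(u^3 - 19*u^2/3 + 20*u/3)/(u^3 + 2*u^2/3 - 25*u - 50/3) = u*(3*u - 4)/(3*u^2 + 17*u + 10)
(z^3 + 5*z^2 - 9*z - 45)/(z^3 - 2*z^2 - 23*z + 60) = (z + 3)/(z - 4)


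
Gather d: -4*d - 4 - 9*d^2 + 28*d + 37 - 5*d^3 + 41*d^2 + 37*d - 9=-5*d^3 + 32*d^2 + 61*d + 24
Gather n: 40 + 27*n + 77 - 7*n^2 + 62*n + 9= -7*n^2 + 89*n + 126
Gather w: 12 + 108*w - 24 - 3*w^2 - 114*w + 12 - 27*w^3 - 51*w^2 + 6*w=-27*w^3 - 54*w^2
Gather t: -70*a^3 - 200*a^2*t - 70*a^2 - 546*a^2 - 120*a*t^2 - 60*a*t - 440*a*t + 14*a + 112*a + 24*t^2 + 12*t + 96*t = -70*a^3 - 616*a^2 + 126*a + t^2*(24 - 120*a) + t*(-200*a^2 - 500*a + 108)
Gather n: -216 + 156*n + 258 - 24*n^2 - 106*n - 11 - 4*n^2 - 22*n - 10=-28*n^2 + 28*n + 21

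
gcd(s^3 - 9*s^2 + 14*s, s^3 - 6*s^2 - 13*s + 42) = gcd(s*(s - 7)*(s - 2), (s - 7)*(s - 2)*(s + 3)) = s^2 - 9*s + 14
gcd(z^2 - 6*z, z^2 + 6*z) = z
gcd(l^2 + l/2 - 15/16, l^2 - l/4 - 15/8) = l + 5/4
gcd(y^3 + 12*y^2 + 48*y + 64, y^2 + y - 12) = y + 4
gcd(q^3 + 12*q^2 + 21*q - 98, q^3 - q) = 1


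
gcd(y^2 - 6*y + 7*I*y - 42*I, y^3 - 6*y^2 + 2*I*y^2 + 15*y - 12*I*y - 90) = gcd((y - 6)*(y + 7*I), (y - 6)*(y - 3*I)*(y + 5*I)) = y - 6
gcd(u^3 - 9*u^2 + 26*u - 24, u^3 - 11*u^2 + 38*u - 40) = u^2 - 6*u + 8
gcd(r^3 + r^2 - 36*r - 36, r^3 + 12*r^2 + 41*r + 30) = r^2 + 7*r + 6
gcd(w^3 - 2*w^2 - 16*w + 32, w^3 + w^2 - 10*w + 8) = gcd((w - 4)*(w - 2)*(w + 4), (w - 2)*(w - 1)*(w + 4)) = w^2 + 2*w - 8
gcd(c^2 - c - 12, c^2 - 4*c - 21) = c + 3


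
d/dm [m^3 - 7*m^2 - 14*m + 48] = 3*m^2 - 14*m - 14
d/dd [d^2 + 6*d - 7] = 2*d + 6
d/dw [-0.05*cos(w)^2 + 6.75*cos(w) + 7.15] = (0.1*cos(w) - 6.75)*sin(w)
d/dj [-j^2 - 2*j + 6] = -2*j - 2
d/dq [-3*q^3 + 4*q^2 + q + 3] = -9*q^2 + 8*q + 1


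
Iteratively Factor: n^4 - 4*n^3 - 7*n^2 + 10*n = (n)*(n^3 - 4*n^2 - 7*n + 10) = n*(n + 2)*(n^2 - 6*n + 5) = n*(n - 1)*(n + 2)*(n - 5)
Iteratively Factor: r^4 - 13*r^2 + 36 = (r + 2)*(r^3 - 2*r^2 - 9*r + 18) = (r - 2)*(r + 2)*(r^2 - 9) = (r - 2)*(r + 2)*(r + 3)*(r - 3)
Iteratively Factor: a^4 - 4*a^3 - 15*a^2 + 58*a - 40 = (a - 1)*(a^3 - 3*a^2 - 18*a + 40) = (a - 5)*(a - 1)*(a^2 + 2*a - 8) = (a - 5)*(a - 2)*(a - 1)*(a + 4)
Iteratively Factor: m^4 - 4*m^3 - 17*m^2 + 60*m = (m - 5)*(m^3 + m^2 - 12*m) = (m - 5)*(m + 4)*(m^2 - 3*m) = m*(m - 5)*(m + 4)*(m - 3)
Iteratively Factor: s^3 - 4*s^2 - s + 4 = (s - 1)*(s^2 - 3*s - 4) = (s - 4)*(s - 1)*(s + 1)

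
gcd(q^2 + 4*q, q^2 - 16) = q + 4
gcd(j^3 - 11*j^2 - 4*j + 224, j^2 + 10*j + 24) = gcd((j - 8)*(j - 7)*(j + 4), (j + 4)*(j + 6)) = j + 4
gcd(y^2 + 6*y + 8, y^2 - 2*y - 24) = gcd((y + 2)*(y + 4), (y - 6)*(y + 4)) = y + 4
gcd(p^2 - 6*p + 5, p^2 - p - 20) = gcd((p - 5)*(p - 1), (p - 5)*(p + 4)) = p - 5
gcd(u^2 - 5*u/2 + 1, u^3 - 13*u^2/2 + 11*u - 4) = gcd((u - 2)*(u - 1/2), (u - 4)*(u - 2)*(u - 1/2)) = u^2 - 5*u/2 + 1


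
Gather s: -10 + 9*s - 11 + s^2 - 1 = s^2 + 9*s - 22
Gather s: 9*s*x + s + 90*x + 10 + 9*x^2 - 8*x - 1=s*(9*x + 1) + 9*x^2 + 82*x + 9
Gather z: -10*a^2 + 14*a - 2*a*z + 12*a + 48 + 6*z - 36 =-10*a^2 + 26*a + z*(6 - 2*a) + 12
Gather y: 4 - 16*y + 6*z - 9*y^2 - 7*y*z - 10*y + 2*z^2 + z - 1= -9*y^2 + y*(-7*z - 26) + 2*z^2 + 7*z + 3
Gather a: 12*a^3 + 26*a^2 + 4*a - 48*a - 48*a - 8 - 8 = 12*a^3 + 26*a^2 - 92*a - 16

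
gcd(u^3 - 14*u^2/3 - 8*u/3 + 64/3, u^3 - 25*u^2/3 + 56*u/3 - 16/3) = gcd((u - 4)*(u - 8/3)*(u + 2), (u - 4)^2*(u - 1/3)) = u - 4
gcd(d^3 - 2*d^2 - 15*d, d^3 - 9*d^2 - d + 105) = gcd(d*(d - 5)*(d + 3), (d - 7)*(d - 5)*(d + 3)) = d^2 - 2*d - 15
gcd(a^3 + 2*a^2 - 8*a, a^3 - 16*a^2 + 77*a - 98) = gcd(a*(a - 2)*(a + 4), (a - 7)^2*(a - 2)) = a - 2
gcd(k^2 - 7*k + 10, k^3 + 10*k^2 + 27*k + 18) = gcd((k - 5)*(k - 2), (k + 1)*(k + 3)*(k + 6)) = 1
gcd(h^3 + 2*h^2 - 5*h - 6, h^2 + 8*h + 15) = h + 3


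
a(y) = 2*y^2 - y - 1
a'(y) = 4*y - 1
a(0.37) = -1.10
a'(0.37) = 0.48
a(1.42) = 1.61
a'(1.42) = 4.68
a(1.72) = 3.20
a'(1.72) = 5.88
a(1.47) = 1.85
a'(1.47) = 4.88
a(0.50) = -1.00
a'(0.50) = 1.00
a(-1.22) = 3.20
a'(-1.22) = -5.88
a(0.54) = -0.96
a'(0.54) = 1.16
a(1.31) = 1.12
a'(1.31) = 4.24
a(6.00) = 65.00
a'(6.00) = 23.00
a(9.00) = 152.00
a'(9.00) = 35.00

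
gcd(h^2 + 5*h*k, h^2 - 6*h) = h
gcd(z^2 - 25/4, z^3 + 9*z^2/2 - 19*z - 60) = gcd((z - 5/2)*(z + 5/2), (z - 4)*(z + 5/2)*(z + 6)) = z + 5/2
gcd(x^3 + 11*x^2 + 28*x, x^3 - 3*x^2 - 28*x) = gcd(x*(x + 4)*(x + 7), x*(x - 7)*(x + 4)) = x^2 + 4*x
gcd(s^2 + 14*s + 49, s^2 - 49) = s + 7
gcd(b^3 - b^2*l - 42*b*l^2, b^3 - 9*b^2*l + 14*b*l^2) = b^2 - 7*b*l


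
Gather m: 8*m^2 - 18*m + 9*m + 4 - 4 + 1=8*m^2 - 9*m + 1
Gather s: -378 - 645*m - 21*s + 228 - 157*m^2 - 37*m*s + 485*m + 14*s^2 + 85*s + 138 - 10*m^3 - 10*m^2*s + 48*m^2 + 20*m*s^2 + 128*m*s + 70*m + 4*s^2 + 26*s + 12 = -10*m^3 - 109*m^2 - 90*m + s^2*(20*m + 18) + s*(-10*m^2 + 91*m + 90)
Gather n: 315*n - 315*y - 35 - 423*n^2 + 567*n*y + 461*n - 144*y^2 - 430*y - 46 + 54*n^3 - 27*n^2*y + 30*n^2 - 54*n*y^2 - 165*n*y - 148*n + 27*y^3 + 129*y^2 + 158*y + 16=54*n^3 + n^2*(-27*y - 393) + n*(-54*y^2 + 402*y + 628) + 27*y^3 - 15*y^2 - 587*y - 65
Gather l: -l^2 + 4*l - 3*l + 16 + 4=-l^2 + l + 20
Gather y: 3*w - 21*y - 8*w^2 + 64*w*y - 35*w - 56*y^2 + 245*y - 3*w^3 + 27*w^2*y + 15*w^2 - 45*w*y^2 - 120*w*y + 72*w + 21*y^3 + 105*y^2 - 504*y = -3*w^3 + 7*w^2 + 40*w + 21*y^3 + y^2*(49 - 45*w) + y*(27*w^2 - 56*w - 280)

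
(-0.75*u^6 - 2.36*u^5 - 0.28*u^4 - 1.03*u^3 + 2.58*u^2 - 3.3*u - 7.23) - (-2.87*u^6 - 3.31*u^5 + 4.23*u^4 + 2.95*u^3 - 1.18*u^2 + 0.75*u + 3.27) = 2.12*u^6 + 0.95*u^5 - 4.51*u^4 - 3.98*u^3 + 3.76*u^2 - 4.05*u - 10.5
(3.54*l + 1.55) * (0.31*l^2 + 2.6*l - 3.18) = 1.0974*l^3 + 9.6845*l^2 - 7.2272*l - 4.929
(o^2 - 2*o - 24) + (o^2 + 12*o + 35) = 2*o^2 + 10*o + 11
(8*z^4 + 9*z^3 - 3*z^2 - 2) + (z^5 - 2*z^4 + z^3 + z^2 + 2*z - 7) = z^5 + 6*z^4 + 10*z^3 - 2*z^2 + 2*z - 9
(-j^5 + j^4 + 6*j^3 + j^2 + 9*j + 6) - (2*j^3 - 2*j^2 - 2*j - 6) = -j^5 + j^4 + 4*j^3 + 3*j^2 + 11*j + 12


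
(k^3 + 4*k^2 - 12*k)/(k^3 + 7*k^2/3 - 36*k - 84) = 3*k*(k - 2)/(3*k^2 - 11*k - 42)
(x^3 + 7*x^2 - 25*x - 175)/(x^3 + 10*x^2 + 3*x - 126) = (x^2 - 25)/(x^2 + 3*x - 18)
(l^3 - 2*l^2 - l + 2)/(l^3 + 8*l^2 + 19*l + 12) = (l^2 - 3*l + 2)/(l^2 + 7*l + 12)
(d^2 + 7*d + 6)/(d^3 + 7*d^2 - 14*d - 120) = (d + 1)/(d^2 + d - 20)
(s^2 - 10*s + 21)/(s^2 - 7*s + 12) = (s - 7)/(s - 4)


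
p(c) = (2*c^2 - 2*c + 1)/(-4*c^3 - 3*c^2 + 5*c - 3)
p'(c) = (4*c - 2)/(-4*c^3 - 3*c^2 + 5*c - 3) + (2*c^2 - 2*c + 1)*(12*c^2 + 6*c - 5)/(-4*c^3 - 3*c^2 + 5*c - 3)^2 = (8*c^4 - 16*c^3 + 16*c^2 - 6*c + 1)/(16*c^6 + 24*c^5 - 31*c^4 - 6*c^3 + 43*c^2 - 30*c + 9)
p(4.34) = -0.08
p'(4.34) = 0.01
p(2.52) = -0.12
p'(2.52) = 0.03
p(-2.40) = 0.75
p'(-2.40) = 1.12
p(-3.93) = 0.23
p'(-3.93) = 0.10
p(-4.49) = 0.18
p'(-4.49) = 0.07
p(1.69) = -0.15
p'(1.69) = 0.05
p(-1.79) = 7.97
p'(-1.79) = 124.57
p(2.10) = -0.13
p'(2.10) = 0.04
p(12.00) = -0.04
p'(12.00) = 0.00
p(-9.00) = 0.07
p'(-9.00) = 0.01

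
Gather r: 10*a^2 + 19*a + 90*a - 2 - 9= 10*a^2 + 109*a - 11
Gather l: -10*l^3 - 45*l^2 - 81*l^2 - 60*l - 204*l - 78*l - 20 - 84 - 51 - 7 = -10*l^3 - 126*l^2 - 342*l - 162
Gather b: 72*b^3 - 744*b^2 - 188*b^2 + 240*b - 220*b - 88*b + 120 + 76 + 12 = 72*b^3 - 932*b^2 - 68*b + 208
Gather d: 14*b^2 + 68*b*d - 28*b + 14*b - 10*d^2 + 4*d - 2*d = 14*b^2 - 14*b - 10*d^2 + d*(68*b + 2)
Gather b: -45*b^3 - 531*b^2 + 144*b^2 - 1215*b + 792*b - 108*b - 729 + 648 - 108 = -45*b^3 - 387*b^2 - 531*b - 189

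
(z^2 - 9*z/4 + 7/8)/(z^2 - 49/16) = 2*(2*z - 1)/(4*z + 7)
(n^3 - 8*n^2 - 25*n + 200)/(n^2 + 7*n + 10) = (n^2 - 13*n + 40)/(n + 2)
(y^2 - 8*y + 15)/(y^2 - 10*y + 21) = (y - 5)/(y - 7)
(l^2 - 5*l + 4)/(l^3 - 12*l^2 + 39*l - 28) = 1/(l - 7)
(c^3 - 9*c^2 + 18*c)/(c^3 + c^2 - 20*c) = (c^2 - 9*c + 18)/(c^2 + c - 20)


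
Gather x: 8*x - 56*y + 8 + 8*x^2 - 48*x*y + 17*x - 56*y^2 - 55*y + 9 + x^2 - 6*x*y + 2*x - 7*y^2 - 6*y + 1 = 9*x^2 + x*(27 - 54*y) - 63*y^2 - 117*y + 18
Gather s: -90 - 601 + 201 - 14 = -504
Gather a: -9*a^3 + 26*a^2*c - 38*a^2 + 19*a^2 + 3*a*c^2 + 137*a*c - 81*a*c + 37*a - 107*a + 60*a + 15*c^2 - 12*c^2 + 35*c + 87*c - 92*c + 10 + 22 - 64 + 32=-9*a^3 + a^2*(26*c - 19) + a*(3*c^2 + 56*c - 10) + 3*c^2 + 30*c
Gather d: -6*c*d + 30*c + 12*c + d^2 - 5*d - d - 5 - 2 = 42*c + d^2 + d*(-6*c - 6) - 7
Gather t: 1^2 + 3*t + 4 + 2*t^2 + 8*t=2*t^2 + 11*t + 5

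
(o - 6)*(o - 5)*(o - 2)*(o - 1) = o^4 - 14*o^3 + 65*o^2 - 112*o + 60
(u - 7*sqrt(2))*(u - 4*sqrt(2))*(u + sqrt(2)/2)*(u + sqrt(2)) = u^4 - 19*sqrt(2)*u^3/2 + 24*u^2 + 73*sqrt(2)*u + 56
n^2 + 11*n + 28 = (n + 4)*(n + 7)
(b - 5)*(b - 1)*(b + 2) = b^3 - 4*b^2 - 7*b + 10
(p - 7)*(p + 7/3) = p^2 - 14*p/3 - 49/3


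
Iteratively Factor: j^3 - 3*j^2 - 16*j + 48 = (j + 4)*(j^2 - 7*j + 12) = (j - 4)*(j + 4)*(j - 3)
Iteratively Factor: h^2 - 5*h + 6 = (h - 2)*(h - 3)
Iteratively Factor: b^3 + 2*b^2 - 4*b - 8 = (b + 2)*(b^2 - 4) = (b - 2)*(b + 2)*(b + 2)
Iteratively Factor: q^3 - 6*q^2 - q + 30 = (q - 3)*(q^2 - 3*q - 10) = (q - 3)*(q + 2)*(q - 5)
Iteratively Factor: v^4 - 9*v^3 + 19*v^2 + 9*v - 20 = (v - 1)*(v^3 - 8*v^2 + 11*v + 20) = (v - 4)*(v - 1)*(v^2 - 4*v - 5) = (v - 5)*(v - 4)*(v - 1)*(v + 1)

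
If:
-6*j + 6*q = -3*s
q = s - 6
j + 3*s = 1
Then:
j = -11/3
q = -40/9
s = 14/9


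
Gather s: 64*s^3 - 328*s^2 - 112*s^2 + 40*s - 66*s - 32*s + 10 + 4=64*s^3 - 440*s^2 - 58*s + 14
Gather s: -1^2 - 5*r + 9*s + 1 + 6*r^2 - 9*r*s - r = 6*r^2 - 6*r + s*(9 - 9*r)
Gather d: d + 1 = d + 1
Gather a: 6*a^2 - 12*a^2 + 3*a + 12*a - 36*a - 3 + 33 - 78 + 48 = -6*a^2 - 21*a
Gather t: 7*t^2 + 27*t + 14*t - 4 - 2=7*t^2 + 41*t - 6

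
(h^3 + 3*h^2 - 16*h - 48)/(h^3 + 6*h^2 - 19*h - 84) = (h + 4)/(h + 7)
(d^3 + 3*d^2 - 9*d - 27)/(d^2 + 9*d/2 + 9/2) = 2*(d^2 - 9)/(2*d + 3)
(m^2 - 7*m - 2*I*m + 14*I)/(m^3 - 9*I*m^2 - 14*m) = (m - 7)/(m*(m - 7*I))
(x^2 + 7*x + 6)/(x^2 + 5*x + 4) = (x + 6)/(x + 4)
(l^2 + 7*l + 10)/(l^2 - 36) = (l^2 + 7*l + 10)/(l^2 - 36)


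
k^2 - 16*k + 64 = (k - 8)^2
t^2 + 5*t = t*(t + 5)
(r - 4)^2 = r^2 - 8*r + 16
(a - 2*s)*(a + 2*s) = a^2 - 4*s^2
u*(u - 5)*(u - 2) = u^3 - 7*u^2 + 10*u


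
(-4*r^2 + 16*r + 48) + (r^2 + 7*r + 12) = -3*r^2 + 23*r + 60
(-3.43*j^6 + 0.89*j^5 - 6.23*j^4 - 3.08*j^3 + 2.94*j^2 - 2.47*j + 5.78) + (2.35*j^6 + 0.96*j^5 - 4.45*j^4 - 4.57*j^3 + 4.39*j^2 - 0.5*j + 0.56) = -1.08*j^6 + 1.85*j^5 - 10.68*j^4 - 7.65*j^3 + 7.33*j^2 - 2.97*j + 6.34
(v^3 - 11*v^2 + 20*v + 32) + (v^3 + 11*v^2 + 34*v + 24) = 2*v^3 + 54*v + 56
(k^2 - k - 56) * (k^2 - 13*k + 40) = k^4 - 14*k^3 - 3*k^2 + 688*k - 2240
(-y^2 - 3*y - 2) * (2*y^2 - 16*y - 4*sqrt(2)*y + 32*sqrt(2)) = -2*y^4 + 4*sqrt(2)*y^3 + 10*y^3 - 20*sqrt(2)*y^2 + 44*y^2 - 88*sqrt(2)*y + 32*y - 64*sqrt(2)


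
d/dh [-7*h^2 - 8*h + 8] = -14*h - 8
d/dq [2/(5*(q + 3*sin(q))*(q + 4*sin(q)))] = -(14*q*cos(q) + 4*q + 14*sin(q) + 24*sin(2*q))/(5*(q + 3*sin(q))^2*(q + 4*sin(q))^2)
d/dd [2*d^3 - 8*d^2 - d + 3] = 6*d^2 - 16*d - 1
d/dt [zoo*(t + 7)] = zoo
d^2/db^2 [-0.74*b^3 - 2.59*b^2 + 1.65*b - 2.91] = -4.44*b - 5.18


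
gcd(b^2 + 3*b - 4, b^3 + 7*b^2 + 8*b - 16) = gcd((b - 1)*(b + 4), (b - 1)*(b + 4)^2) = b^2 + 3*b - 4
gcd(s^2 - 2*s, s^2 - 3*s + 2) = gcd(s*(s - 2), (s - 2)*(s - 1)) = s - 2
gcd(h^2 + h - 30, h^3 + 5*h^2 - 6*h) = h + 6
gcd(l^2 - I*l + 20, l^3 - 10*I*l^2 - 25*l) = l - 5*I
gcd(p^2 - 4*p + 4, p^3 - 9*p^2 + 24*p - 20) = p^2 - 4*p + 4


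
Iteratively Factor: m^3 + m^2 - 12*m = (m)*(m^2 + m - 12) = m*(m - 3)*(m + 4)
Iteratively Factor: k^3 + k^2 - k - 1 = (k - 1)*(k^2 + 2*k + 1) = (k - 1)*(k + 1)*(k + 1)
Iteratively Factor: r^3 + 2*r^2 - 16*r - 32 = (r - 4)*(r^2 + 6*r + 8) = (r - 4)*(r + 4)*(r + 2)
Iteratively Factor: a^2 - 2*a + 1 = (a - 1)*(a - 1)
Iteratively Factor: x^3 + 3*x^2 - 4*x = (x)*(x^2 + 3*x - 4) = x*(x - 1)*(x + 4)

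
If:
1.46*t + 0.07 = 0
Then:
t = -0.05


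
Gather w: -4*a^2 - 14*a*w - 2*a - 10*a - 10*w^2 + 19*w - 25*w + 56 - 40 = -4*a^2 - 12*a - 10*w^2 + w*(-14*a - 6) + 16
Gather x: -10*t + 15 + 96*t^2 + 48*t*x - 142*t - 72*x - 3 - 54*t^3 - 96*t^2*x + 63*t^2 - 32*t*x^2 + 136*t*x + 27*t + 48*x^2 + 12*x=-54*t^3 + 159*t^2 - 125*t + x^2*(48 - 32*t) + x*(-96*t^2 + 184*t - 60) + 12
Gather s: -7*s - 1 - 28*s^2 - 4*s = -28*s^2 - 11*s - 1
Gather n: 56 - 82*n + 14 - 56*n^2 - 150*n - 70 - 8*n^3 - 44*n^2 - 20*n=-8*n^3 - 100*n^2 - 252*n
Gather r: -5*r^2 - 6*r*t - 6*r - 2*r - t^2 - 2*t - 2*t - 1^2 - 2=-5*r^2 + r*(-6*t - 8) - t^2 - 4*t - 3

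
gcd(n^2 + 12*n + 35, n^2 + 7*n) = n + 7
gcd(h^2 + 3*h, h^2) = h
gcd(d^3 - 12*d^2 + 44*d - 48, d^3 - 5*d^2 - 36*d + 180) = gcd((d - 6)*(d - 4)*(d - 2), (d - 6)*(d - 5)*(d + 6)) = d - 6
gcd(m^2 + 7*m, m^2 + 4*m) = m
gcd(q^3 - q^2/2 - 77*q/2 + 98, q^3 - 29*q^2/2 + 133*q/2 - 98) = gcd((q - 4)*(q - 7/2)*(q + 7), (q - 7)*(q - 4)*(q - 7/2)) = q^2 - 15*q/2 + 14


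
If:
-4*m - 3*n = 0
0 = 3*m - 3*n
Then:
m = 0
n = 0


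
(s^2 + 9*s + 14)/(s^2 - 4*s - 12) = (s + 7)/(s - 6)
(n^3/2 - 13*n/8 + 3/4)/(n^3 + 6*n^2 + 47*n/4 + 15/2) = (4*n^2 - 8*n + 3)/(2*(4*n^2 + 16*n + 15))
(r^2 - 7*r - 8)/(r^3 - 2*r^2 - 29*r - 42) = (-r^2 + 7*r + 8)/(-r^3 + 2*r^2 + 29*r + 42)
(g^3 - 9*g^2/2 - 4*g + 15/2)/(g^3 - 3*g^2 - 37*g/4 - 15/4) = 2*(g - 1)/(2*g + 1)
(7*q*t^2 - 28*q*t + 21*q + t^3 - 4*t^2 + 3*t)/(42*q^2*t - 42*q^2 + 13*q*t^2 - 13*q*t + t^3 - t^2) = (t - 3)/(6*q + t)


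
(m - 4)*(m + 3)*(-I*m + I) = -I*m^3 + 2*I*m^2 + 11*I*m - 12*I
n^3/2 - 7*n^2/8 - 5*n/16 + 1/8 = (n/2 + 1/4)*(n - 2)*(n - 1/4)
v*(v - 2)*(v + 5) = v^3 + 3*v^2 - 10*v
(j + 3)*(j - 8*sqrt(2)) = j^2 - 8*sqrt(2)*j + 3*j - 24*sqrt(2)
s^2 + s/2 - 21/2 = (s - 3)*(s + 7/2)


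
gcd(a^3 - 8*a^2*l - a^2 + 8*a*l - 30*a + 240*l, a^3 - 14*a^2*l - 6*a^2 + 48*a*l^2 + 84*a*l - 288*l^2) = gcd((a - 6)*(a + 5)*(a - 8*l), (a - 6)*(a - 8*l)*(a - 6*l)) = a^2 - 8*a*l - 6*a + 48*l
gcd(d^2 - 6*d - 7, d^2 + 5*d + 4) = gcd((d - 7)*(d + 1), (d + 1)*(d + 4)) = d + 1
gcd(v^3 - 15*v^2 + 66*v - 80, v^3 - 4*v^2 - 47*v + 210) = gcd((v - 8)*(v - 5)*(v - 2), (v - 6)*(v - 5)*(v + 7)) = v - 5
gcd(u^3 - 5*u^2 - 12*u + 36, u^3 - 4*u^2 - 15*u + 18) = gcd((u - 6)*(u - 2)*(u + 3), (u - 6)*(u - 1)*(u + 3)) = u^2 - 3*u - 18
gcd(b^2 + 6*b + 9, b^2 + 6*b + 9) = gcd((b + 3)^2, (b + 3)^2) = b^2 + 6*b + 9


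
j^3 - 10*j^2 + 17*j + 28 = (j - 7)*(j - 4)*(j + 1)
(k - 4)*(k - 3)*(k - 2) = k^3 - 9*k^2 + 26*k - 24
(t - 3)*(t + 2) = t^2 - t - 6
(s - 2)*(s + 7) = s^2 + 5*s - 14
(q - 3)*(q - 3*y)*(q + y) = q^3 - 2*q^2*y - 3*q^2 - 3*q*y^2 + 6*q*y + 9*y^2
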